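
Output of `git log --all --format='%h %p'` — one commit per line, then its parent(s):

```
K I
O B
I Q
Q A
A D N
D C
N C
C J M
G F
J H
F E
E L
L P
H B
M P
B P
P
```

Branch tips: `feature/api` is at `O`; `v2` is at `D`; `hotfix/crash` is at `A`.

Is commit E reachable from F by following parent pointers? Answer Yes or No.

Yes

Ancestors of F (commits reachable by following parents): {E, F, L, P}.
E is in that set, so it is an ancestor of F.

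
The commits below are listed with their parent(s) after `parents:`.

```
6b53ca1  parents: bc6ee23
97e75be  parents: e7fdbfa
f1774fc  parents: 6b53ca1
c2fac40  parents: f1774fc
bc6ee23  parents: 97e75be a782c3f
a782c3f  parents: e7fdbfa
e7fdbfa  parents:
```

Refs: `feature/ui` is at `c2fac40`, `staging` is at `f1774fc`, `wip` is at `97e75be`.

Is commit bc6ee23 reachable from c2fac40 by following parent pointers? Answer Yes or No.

Yes

Ancestors of c2fac40 (commits reachable by following parents): {6b53ca1, 97e75be, a782c3f, bc6ee23, c2fac40, e7fdbfa, f1774fc}.
bc6ee23 is in that set, so it is an ancestor of c2fac40.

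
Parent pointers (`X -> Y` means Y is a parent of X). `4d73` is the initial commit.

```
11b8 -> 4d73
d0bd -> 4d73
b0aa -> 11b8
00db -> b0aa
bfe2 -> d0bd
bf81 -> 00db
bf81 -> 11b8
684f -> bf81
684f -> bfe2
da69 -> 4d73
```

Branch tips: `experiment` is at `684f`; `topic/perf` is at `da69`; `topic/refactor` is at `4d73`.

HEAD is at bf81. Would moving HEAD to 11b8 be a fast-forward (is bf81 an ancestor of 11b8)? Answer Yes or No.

A fast-forward from bf81 to 11b8 is possible iff bf81 is an ancestor of 11b8.
Ancestors of 11b8: {11b8, 4d73}.
bf81 is not among them, so fast-forward is not possible.

No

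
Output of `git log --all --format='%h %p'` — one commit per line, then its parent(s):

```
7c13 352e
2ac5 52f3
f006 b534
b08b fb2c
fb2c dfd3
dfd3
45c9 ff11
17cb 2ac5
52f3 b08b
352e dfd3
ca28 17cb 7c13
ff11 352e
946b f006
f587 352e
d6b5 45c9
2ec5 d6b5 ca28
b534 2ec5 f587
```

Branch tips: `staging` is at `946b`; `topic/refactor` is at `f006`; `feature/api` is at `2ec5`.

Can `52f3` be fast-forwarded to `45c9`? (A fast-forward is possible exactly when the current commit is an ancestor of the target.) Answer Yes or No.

No

A fast-forward from 52f3 to 45c9 is possible iff 52f3 is an ancestor of 45c9.
Ancestors of 45c9: {352e, 45c9, dfd3, ff11}.
52f3 is not among them, so fast-forward is not possible.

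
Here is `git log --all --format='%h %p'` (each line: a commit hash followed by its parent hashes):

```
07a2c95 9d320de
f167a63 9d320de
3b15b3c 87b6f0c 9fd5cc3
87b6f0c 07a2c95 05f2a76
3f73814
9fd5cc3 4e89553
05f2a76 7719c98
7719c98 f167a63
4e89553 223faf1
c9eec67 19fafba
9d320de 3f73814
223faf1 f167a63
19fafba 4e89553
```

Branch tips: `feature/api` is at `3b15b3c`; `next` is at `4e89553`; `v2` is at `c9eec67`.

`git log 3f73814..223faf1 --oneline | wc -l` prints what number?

Reachable from 223faf1: {223faf1, 3f73814, 9d320de, f167a63}.
Reachable from 3f73814: {3f73814}.
In 223faf1's history but not 3f73814's: {223faf1, 9d320de, f167a63} — 3 commits.

3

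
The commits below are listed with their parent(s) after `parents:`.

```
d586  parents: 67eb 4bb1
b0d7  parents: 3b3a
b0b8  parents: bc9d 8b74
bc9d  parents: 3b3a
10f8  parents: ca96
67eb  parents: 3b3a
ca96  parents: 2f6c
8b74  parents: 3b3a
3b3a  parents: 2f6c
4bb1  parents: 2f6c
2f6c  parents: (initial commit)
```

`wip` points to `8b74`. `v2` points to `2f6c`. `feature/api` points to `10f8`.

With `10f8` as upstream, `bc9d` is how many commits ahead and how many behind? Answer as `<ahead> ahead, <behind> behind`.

2 ahead, 2 behind

Reachable from bc9d: {2f6c, 3b3a, bc9d}.
Reachable from 10f8: {10f8, 2f6c, ca96}.
Only in bc9d's history (ahead): {3b3a, bc9d} — 2.
Only in 10f8's history (behind): {10f8, ca96} — 2.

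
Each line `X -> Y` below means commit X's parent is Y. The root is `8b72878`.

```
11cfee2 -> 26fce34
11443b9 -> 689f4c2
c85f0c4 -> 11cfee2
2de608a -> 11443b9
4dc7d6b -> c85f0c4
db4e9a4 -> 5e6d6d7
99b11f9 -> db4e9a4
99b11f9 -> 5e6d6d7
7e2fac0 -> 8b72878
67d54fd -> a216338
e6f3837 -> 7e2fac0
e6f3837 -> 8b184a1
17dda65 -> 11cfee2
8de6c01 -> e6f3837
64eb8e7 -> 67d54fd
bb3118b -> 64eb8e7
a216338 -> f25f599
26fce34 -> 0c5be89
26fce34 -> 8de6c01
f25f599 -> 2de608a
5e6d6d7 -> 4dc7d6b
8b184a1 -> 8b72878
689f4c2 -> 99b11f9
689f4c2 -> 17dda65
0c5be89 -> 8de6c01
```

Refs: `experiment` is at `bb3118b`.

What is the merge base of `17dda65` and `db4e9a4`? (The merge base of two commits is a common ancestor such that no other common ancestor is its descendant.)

Ancestors of 17dda65: {0c5be89, 11cfee2, 17dda65, 26fce34, 7e2fac0, 8b184a1, 8b72878, 8de6c01, e6f3837}.
Ancestors of db4e9a4: {0c5be89, 11cfee2, 26fce34, 4dc7d6b, 5e6d6d7, 7e2fac0, 8b184a1, 8b72878, 8de6c01, c85f0c4, db4e9a4, e6f3837}.
Common ancestors: {0c5be89, 11cfee2, 26fce34, 7e2fac0, 8b184a1, 8b72878, 8de6c01, e6f3837}.
Among these, 11cfee2 is not an ancestor of any other common ancestor — it is the merge base.

11cfee2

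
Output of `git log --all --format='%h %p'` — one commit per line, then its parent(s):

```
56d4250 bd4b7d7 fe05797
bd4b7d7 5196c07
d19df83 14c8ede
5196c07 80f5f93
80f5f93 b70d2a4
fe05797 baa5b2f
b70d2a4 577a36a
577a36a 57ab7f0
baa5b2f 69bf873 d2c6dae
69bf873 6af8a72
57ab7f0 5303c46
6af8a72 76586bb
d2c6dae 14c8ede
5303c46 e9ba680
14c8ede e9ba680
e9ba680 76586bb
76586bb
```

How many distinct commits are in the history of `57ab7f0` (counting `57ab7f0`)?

Walking parent pointers from 57ab7f0: reachable set = {5303c46, 57ab7f0, 76586bb, e9ba680}.
That is 4 commits.

4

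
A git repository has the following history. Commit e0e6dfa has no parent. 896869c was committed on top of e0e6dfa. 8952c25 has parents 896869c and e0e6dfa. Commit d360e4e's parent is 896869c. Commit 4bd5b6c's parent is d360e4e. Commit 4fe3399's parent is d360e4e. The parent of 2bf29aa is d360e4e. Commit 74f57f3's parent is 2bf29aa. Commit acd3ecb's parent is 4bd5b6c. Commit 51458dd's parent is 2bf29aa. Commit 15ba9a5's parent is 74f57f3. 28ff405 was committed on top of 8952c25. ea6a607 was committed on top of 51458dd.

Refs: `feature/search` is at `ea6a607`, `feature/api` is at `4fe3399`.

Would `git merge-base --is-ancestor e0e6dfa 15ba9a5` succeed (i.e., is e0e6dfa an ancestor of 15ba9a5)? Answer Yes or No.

Ancestors of 15ba9a5 (commits reachable by following parents): {15ba9a5, 2bf29aa, 74f57f3, 896869c, d360e4e, e0e6dfa}.
e0e6dfa is in that set, so it is an ancestor of 15ba9a5.

Yes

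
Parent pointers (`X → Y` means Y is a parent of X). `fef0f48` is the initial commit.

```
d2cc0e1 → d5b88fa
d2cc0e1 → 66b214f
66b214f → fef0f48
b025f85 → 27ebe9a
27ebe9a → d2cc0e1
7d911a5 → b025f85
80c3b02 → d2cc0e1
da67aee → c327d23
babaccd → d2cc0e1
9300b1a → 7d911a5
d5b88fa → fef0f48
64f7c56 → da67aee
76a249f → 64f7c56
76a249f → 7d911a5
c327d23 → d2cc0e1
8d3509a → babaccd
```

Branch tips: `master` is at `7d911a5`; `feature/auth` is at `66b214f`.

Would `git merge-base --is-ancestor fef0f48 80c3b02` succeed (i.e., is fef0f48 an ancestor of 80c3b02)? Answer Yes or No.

Ancestors of 80c3b02 (commits reachable by following parents): {66b214f, 80c3b02, d2cc0e1, d5b88fa, fef0f48}.
fef0f48 is in that set, so it is an ancestor of 80c3b02.

Yes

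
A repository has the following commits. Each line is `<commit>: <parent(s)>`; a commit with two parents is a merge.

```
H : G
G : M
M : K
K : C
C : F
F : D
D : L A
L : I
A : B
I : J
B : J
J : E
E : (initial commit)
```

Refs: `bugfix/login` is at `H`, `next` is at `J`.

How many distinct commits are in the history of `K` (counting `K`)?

Walking parent pointers from K: reachable set = {A, B, C, D, E, F, I, J, K, L}.
That is 10 commits.

10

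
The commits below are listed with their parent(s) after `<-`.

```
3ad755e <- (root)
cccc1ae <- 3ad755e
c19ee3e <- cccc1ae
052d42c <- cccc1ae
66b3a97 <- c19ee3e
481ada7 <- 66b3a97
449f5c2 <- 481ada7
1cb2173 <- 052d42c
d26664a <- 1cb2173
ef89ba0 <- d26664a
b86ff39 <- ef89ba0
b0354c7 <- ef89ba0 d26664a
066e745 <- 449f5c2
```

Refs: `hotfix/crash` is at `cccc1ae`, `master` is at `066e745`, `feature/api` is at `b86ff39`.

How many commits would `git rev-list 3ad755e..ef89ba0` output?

5

Reachable from ef89ba0: {052d42c, 1cb2173, 3ad755e, cccc1ae, d26664a, ef89ba0}.
Reachable from 3ad755e: {3ad755e}.
In ef89ba0's history but not 3ad755e's: {052d42c, 1cb2173, cccc1ae, d26664a, ef89ba0} — 5 commits.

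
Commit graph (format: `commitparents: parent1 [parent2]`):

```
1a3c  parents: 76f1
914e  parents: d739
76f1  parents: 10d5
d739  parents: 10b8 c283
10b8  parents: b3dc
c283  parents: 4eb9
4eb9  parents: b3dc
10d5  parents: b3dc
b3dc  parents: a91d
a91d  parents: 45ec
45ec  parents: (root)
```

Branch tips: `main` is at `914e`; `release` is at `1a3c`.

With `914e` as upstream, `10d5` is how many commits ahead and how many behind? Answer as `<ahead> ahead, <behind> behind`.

Reachable from 10d5: {10d5, 45ec, a91d, b3dc}.
Reachable from 914e: {10b8, 45ec, 4eb9, 914e, a91d, b3dc, c283, d739}.
Only in 10d5's history (ahead): {10d5} — 1.
Only in 914e's history (behind): {10b8, 4eb9, 914e, c283, d739} — 5.

1 ahead, 5 behind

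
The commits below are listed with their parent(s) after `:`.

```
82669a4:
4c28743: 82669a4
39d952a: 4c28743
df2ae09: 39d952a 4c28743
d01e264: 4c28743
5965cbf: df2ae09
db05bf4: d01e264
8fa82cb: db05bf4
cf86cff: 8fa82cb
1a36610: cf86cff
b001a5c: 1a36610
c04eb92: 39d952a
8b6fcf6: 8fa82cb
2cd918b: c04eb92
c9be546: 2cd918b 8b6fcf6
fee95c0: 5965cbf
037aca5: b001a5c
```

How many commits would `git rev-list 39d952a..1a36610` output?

5

Reachable from 1a36610: {1a36610, 4c28743, 82669a4, 8fa82cb, cf86cff, d01e264, db05bf4}.
Reachable from 39d952a: {39d952a, 4c28743, 82669a4}.
In 1a36610's history but not 39d952a's: {1a36610, 8fa82cb, cf86cff, d01e264, db05bf4} — 5 commits.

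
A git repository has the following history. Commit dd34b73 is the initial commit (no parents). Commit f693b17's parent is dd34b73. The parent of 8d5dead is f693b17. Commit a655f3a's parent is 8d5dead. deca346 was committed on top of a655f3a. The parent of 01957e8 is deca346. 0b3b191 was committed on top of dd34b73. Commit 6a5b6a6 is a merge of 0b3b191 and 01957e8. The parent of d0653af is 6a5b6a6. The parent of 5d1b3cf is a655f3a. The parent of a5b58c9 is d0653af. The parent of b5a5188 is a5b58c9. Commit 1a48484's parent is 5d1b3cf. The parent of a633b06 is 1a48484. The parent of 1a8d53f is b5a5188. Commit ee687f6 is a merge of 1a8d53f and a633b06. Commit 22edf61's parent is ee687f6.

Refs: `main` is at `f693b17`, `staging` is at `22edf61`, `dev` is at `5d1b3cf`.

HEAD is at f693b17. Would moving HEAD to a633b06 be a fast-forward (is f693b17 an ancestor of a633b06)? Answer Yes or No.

A fast-forward from f693b17 to a633b06 is possible iff f693b17 is an ancestor of a633b06.
Ancestors of a633b06: {1a48484, 5d1b3cf, 8d5dead, a633b06, a655f3a, dd34b73, f693b17}.
f693b17 is among them, so fast-forward is possible.

Yes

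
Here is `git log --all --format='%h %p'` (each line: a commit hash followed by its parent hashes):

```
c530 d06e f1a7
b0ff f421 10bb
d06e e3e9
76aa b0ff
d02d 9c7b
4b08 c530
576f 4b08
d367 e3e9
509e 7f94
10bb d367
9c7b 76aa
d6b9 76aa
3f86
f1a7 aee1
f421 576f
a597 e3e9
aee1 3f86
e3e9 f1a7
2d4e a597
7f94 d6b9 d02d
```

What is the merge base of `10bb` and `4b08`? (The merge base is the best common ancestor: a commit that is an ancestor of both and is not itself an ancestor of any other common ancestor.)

Ancestors of 10bb: {10bb, 3f86, aee1, d367, e3e9, f1a7}.
Ancestors of 4b08: {3f86, 4b08, aee1, c530, d06e, e3e9, f1a7}.
Common ancestors: {3f86, aee1, e3e9, f1a7}.
Among these, e3e9 is not an ancestor of any other common ancestor — it is the merge base.

e3e9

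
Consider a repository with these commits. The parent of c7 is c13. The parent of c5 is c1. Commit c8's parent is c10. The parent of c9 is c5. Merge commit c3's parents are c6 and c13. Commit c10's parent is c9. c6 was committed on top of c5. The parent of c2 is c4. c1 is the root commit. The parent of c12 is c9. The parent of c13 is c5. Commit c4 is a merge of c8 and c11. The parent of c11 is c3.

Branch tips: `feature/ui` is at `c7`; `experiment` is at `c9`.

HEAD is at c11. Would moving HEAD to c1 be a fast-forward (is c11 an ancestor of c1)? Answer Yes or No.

A fast-forward from c11 to c1 is possible iff c11 is an ancestor of c1.
Ancestors of c1: {c1}.
c11 is not among them, so fast-forward is not possible.

No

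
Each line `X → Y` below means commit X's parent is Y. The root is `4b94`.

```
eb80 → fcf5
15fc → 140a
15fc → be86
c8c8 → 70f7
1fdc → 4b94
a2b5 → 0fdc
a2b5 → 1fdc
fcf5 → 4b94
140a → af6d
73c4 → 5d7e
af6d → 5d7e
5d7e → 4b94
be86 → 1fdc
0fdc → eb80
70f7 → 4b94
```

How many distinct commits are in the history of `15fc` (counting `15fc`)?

Walking parent pointers from 15fc: reachable set = {140a, 15fc, 1fdc, 4b94, 5d7e, af6d, be86}.
That is 7 commits.

7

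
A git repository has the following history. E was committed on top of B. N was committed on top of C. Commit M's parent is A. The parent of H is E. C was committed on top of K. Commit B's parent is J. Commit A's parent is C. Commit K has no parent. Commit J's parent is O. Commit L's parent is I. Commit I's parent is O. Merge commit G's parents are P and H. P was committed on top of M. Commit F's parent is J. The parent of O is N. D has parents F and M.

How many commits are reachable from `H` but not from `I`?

4

Reachable from H: {B, C, E, H, J, K, N, O}.
Reachable from I: {C, I, K, N, O}.
In H's history but not I's: {B, E, H, J} — 4 commits.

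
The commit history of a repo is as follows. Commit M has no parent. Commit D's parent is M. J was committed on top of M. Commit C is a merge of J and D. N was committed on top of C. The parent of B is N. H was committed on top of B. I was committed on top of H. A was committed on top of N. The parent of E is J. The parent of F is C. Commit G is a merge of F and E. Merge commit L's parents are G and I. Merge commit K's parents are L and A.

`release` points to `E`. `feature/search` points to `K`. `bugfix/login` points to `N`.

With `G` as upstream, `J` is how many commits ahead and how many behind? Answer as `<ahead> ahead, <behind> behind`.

0 ahead, 5 behind

Reachable from J: {J, M}.
Reachable from G: {C, D, E, F, G, J, M}.
Only in J's history (ahead): {} — 0.
Only in G's history (behind): {C, D, E, F, G} — 5.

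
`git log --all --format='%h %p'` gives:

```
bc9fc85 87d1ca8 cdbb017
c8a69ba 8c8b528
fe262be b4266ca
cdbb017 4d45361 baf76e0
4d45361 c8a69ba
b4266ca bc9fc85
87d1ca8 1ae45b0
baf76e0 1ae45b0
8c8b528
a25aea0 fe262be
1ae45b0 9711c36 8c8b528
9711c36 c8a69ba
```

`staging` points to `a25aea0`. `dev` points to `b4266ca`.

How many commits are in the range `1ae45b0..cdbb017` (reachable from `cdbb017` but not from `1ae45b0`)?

3

Reachable from cdbb017: {1ae45b0, 4d45361, 8c8b528, 9711c36, baf76e0, c8a69ba, cdbb017}.
Reachable from 1ae45b0: {1ae45b0, 8c8b528, 9711c36, c8a69ba}.
In cdbb017's history but not 1ae45b0's: {4d45361, baf76e0, cdbb017} — 3 commits.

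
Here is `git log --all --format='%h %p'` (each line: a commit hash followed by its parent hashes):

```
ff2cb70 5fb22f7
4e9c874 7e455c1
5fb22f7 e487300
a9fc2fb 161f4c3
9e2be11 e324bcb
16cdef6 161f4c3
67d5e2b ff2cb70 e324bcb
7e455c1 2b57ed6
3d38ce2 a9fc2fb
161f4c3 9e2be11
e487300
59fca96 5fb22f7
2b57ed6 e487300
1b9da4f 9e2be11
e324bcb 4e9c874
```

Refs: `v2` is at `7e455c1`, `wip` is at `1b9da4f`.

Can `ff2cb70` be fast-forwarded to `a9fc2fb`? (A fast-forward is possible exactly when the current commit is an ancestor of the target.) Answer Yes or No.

No

A fast-forward from ff2cb70 to a9fc2fb is possible iff ff2cb70 is an ancestor of a9fc2fb.
Ancestors of a9fc2fb: {161f4c3, 2b57ed6, 4e9c874, 7e455c1, 9e2be11, a9fc2fb, e324bcb, e487300}.
ff2cb70 is not among them, so fast-forward is not possible.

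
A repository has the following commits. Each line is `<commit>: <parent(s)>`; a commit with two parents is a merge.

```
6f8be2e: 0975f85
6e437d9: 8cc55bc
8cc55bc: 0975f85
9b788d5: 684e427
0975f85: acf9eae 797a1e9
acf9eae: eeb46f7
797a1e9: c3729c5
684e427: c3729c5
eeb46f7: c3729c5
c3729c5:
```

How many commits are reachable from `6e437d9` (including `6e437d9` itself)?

7

Walking parent pointers from 6e437d9: reachable set = {0975f85, 6e437d9, 797a1e9, 8cc55bc, acf9eae, c3729c5, eeb46f7}.
That is 7 commits.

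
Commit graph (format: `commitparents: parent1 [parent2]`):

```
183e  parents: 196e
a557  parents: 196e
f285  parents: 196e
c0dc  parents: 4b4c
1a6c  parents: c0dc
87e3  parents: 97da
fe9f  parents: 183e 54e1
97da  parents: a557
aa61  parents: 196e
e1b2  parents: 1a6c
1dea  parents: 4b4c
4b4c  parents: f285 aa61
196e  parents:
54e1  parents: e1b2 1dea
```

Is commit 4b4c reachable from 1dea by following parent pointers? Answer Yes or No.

Yes

Ancestors of 1dea (commits reachable by following parents): {196e, 1dea, 4b4c, aa61, f285}.
4b4c is in that set, so it is an ancestor of 1dea.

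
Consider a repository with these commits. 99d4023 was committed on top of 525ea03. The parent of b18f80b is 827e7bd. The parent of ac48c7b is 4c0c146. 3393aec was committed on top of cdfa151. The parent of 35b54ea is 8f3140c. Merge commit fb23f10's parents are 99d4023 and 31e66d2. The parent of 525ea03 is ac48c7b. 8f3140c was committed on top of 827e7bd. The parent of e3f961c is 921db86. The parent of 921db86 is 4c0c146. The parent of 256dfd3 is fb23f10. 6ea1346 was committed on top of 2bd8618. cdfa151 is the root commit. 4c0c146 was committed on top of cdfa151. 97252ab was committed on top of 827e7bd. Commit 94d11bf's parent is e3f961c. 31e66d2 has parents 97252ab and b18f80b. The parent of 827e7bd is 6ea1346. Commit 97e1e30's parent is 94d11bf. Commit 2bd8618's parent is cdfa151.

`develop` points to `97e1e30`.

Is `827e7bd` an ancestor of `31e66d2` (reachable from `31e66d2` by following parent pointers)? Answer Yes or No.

Ancestors of 31e66d2 (commits reachable by following parents): {2bd8618, 31e66d2, 6ea1346, 827e7bd, 97252ab, b18f80b, cdfa151}.
827e7bd is in that set, so it is an ancestor of 31e66d2.

Yes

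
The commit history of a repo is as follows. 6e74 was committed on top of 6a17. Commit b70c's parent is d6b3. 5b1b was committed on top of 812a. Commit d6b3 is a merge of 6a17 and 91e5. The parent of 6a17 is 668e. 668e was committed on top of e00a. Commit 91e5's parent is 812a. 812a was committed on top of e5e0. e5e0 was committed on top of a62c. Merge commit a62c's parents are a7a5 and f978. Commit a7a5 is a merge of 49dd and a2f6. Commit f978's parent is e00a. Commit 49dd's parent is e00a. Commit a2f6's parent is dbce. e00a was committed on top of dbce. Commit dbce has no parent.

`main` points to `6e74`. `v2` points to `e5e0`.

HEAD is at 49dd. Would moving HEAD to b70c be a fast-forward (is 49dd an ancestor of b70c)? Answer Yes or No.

Yes

A fast-forward from 49dd to b70c is possible iff 49dd is an ancestor of b70c.
Ancestors of b70c: {49dd, 668e, 6a17, 812a, 91e5, a2f6, a62c, a7a5, b70c, d6b3, dbce, e00a, e5e0, f978}.
49dd is among them, so fast-forward is possible.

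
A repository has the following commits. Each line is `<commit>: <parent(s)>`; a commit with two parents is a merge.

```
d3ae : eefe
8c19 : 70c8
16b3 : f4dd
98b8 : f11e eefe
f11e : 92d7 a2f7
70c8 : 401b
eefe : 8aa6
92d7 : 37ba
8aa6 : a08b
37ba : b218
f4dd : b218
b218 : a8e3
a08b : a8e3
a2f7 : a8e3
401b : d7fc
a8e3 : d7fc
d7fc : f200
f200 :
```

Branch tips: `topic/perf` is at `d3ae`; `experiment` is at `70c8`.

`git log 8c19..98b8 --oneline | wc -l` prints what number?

10

Reachable from 98b8: {37ba, 8aa6, 92d7, 98b8, a08b, a2f7, a8e3, b218, d7fc, eefe, f11e, f200}.
Reachable from 8c19: {401b, 70c8, 8c19, d7fc, f200}.
In 98b8's history but not 8c19's: {37ba, 8aa6, 92d7, 98b8, a08b, a2f7, a8e3, b218, eefe, f11e} — 10 commits.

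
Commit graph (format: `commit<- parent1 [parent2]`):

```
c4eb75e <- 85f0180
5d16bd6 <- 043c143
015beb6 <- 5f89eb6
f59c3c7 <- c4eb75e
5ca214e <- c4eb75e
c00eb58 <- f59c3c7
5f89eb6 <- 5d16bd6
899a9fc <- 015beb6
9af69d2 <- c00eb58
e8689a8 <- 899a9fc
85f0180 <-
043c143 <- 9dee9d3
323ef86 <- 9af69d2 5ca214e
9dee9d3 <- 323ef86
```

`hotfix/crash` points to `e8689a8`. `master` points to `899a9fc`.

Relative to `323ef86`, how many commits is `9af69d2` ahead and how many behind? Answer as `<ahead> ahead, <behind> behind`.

Reachable from 9af69d2: {85f0180, 9af69d2, c00eb58, c4eb75e, f59c3c7}.
Reachable from 323ef86: {323ef86, 5ca214e, 85f0180, 9af69d2, c00eb58, c4eb75e, f59c3c7}.
Only in 9af69d2's history (ahead): {} — 0.
Only in 323ef86's history (behind): {323ef86, 5ca214e} — 2.

0 ahead, 2 behind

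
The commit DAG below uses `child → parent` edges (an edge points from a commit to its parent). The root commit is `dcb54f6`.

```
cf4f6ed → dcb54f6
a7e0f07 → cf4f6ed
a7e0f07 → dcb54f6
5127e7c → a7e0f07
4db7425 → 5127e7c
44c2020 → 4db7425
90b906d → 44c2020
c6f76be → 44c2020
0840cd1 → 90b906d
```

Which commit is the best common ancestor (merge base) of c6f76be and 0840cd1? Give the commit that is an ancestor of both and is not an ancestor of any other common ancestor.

44c2020

Ancestors of c6f76be: {44c2020, 4db7425, 5127e7c, a7e0f07, c6f76be, cf4f6ed, dcb54f6}.
Ancestors of 0840cd1: {0840cd1, 44c2020, 4db7425, 5127e7c, 90b906d, a7e0f07, cf4f6ed, dcb54f6}.
Common ancestors: {44c2020, 4db7425, 5127e7c, a7e0f07, cf4f6ed, dcb54f6}.
Among these, 44c2020 is not an ancestor of any other common ancestor — it is the merge base.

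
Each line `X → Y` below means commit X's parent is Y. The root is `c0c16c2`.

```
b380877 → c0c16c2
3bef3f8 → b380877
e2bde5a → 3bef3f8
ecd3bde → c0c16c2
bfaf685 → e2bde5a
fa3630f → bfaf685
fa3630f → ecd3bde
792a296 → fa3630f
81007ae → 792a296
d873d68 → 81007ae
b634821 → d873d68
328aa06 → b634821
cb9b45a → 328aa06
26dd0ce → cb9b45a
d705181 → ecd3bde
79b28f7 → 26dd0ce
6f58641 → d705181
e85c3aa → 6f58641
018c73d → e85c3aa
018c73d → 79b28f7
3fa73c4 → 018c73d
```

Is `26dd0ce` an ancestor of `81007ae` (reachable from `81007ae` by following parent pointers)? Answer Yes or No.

Ancestors of 81007ae: {3bef3f8, 792a296, 81007ae, b380877, bfaf685, c0c16c2, e2bde5a, ecd3bde, fa3630f}.
26dd0ce is not in that set, so it is not an ancestor of 81007ae.

No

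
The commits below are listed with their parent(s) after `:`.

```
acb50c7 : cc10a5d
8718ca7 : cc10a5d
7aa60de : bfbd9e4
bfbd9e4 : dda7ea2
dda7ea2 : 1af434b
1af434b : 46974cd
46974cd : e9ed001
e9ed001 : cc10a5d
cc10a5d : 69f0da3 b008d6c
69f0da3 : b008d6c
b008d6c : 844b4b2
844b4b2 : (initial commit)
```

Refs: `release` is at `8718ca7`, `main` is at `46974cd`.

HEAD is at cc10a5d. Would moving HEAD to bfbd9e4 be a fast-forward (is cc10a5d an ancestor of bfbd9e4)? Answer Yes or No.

A fast-forward from cc10a5d to bfbd9e4 is possible iff cc10a5d is an ancestor of bfbd9e4.
Ancestors of bfbd9e4: {1af434b, 46974cd, 69f0da3, 844b4b2, b008d6c, bfbd9e4, cc10a5d, dda7ea2, e9ed001}.
cc10a5d is among them, so fast-forward is possible.

Yes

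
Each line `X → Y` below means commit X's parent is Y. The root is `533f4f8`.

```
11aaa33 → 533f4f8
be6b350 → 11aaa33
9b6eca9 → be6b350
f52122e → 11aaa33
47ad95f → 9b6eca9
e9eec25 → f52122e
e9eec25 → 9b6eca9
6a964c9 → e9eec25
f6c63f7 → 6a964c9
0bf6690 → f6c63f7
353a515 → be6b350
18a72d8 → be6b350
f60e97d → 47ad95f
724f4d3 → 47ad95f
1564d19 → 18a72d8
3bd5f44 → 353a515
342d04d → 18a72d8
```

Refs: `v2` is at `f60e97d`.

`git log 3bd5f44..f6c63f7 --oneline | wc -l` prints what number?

Reachable from f6c63f7: {11aaa33, 533f4f8, 6a964c9, 9b6eca9, be6b350, e9eec25, f52122e, f6c63f7}.
Reachable from 3bd5f44: {11aaa33, 353a515, 3bd5f44, 533f4f8, be6b350}.
In f6c63f7's history but not 3bd5f44's: {6a964c9, 9b6eca9, e9eec25, f52122e, f6c63f7} — 5 commits.

5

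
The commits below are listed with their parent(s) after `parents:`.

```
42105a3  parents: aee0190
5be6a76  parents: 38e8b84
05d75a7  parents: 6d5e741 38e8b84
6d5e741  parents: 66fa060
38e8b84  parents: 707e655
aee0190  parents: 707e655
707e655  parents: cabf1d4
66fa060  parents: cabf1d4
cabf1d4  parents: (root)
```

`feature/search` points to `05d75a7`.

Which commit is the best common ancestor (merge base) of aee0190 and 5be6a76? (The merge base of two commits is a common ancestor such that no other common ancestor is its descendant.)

Ancestors of aee0190: {707e655, aee0190, cabf1d4}.
Ancestors of 5be6a76: {38e8b84, 5be6a76, 707e655, cabf1d4}.
Common ancestors: {707e655, cabf1d4}.
Among these, 707e655 is not an ancestor of any other common ancestor — it is the merge base.

707e655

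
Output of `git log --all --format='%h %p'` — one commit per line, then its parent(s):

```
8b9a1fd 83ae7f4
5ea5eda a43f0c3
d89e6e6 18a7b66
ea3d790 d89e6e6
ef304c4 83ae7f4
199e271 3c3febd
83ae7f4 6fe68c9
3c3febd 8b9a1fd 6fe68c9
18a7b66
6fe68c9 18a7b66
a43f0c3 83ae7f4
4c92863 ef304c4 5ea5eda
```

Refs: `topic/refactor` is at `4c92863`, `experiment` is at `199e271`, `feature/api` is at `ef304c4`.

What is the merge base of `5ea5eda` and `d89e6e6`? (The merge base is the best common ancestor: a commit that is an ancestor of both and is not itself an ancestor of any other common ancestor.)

Ancestors of 5ea5eda: {18a7b66, 5ea5eda, 6fe68c9, 83ae7f4, a43f0c3}.
Ancestors of d89e6e6: {18a7b66, d89e6e6}.
Common ancestors: {18a7b66}.
The only common ancestor is 18a7b66, so it is the merge base.

18a7b66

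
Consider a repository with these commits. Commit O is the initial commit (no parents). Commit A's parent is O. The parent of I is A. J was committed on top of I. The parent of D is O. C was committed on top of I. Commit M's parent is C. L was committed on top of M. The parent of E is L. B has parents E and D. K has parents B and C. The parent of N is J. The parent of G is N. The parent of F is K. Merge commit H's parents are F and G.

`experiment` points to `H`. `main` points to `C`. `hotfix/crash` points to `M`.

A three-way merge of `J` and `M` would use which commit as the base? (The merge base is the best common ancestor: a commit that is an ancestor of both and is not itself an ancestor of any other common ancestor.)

I

Ancestors of J: {A, I, J, O}.
Ancestors of M: {A, C, I, M, O}.
Common ancestors: {A, I, O}.
Among these, I is not an ancestor of any other common ancestor — it is the merge base.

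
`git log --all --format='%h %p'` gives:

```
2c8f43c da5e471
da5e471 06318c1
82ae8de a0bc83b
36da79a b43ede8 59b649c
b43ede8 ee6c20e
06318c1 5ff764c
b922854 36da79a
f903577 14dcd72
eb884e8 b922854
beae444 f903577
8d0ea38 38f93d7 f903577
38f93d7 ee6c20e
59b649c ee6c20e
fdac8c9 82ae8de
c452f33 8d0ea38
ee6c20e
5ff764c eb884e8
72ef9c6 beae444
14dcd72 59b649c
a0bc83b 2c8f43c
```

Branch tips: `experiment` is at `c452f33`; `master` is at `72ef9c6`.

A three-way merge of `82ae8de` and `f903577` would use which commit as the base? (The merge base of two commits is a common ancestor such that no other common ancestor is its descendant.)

Ancestors of 82ae8de: {06318c1, 2c8f43c, 36da79a, 59b649c, 5ff764c, 82ae8de, a0bc83b, b43ede8, b922854, da5e471, eb884e8, ee6c20e}.
Ancestors of f903577: {14dcd72, 59b649c, ee6c20e, f903577}.
Common ancestors: {59b649c, ee6c20e}.
Among these, 59b649c is not an ancestor of any other common ancestor — it is the merge base.

59b649c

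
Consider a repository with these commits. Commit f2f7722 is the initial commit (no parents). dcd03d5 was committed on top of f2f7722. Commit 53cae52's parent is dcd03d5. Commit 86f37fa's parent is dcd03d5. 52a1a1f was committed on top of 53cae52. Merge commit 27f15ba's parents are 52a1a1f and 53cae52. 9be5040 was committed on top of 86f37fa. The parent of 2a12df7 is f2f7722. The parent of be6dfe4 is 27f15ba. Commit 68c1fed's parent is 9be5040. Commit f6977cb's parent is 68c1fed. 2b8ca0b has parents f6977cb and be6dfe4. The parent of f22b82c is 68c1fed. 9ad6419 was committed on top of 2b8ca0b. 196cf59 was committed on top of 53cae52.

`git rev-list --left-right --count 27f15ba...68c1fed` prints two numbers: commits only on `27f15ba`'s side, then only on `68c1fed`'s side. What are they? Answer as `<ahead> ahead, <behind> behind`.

3 ahead, 3 behind

Reachable from 27f15ba: {27f15ba, 52a1a1f, 53cae52, dcd03d5, f2f7722}.
Reachable from 68c1fed: {68c1fed, 86f37fa, 9be5040, dcd03d5, f2f7722}.
Only in 27f15ba's history (ahead): {27f15ba, 52a1a1f, 53cae52} — 3.
Only in 68c1fed's history (behind): {68c1fed, 86f37fa, 9be5040} — 3.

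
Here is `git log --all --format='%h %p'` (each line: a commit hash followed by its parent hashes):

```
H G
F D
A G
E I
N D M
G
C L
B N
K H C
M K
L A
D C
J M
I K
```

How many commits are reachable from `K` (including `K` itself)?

6

Walking parent pointers from K: reachable set = {A, C, G, H, K, L}.
That is 6 commits.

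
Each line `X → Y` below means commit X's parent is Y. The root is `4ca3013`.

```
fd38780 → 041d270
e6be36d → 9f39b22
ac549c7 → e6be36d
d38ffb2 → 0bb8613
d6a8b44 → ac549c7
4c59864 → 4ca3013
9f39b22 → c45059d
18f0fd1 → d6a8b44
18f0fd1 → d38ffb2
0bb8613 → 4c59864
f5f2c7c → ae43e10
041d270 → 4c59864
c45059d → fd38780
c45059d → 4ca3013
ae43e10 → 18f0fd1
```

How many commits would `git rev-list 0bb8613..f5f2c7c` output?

11

Reachable from f5f2c7c: {041d270, 0bb8613, 18f0fd1, 4c59864, 4ca3013, 9f39b22, ac549c7, ae43e10, c45059d, d38ffb2, d6a8b44, e6be36d, f5f2c7c, fd38780}.
Reachable from 0bb8613: {0bb8613, 4c59864, 4ca3013}.
In f5f2c7c's history but not 0bb8613's: {041d270, 18f0fd1, 9f39b22, ac549c7, ae43e10, c45059d, d38ffb2, d6a8b44, e6be36d, f5f2c7c, fd38780} — 11 commits.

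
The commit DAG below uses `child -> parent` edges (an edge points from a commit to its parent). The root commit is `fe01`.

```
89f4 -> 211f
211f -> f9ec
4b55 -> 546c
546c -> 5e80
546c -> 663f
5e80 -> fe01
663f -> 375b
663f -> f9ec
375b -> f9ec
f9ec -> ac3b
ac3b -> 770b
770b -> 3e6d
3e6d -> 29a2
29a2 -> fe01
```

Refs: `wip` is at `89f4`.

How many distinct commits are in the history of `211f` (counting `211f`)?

7

Walking parent pointers from 211f: reachable set = {211f, 29a2, 3e6d, 770b, ac3b, f9ec, fe01}.
That is 7 commits.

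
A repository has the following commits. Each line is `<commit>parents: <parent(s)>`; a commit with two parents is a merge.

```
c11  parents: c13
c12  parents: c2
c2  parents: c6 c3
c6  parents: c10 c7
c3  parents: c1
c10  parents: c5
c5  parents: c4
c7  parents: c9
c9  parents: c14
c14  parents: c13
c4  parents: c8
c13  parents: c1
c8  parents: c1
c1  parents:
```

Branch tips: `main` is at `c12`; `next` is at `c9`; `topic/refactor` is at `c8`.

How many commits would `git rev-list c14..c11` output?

Reachable from c11: {c1, c11, c13}.
Reachable from c14: {c1, c13, c14}.
In c11's history but not c14's: {c11} — 1 commit.

1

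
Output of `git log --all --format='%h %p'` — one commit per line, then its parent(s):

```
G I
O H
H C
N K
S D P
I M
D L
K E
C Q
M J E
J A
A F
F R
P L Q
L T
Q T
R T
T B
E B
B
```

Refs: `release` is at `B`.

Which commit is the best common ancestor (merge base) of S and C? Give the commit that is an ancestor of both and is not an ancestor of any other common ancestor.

Ancestors of S: {B, D, L, P, Q, S, T}.
Ancestors of C: {B, C, Q, T}.
Common ancestors: {B, Q, T}.
Among these, Q is not an ancestor of any other common ancestor — it is the merge base.

Q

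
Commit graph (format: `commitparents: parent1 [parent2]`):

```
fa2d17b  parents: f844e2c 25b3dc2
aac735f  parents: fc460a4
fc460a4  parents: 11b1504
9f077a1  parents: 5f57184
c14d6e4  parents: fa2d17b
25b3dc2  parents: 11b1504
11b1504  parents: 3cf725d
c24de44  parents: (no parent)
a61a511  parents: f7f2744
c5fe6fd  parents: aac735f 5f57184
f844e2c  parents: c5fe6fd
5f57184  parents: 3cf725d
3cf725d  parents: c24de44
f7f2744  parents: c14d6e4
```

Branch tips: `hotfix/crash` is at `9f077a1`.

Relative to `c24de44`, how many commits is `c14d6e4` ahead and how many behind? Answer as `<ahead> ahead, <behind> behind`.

10 ahead, 0 behind

Reachable from c14d6e4: {11b1504, 25b3dc2, 3cf725d, 5f57184, aac735f, c14d6e4, c24de44, c5fe6fd, f844e2c, fa2d17b, fc460a4}.
Reachable from c24de44: {c24de44}.
Only in c14d6e4's history (ahead): {11b1504, 25b3dc2, 3cf725d, 5f57184, aac735f, c14d6e4, c5fe6fd, f844e2c, fa2d17b, fc460a4} — 10.
Only in c24de44's history (behind): {} — 0.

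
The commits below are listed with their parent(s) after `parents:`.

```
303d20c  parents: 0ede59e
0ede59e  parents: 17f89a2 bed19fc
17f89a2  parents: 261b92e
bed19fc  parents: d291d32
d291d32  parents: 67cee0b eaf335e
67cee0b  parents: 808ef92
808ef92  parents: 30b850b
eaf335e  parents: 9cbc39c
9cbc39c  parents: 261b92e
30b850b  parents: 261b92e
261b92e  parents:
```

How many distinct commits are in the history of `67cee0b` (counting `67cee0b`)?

Walking parent pointers from 67cee0b: reachable set = {261b92e, 30b850b, 67cee0b, 808ef92}.
That is 4 commits.

4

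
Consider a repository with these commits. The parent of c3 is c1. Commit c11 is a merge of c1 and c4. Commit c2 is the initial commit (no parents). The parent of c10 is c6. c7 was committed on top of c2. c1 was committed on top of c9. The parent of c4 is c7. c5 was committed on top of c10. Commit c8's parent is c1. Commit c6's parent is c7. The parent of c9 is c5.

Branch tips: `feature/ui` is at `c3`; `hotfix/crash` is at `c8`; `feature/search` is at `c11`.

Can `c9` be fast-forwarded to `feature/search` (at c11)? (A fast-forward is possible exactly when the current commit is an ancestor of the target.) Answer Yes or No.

Yes

A fast-forward from c9 to c11 is possible iff c9 is an ancestor of c11.
Ancestors of c11: {c1, c10, c11, c2, c4, c5, c6, c7, c9}.
c9 is among them, so fast-forward is possible.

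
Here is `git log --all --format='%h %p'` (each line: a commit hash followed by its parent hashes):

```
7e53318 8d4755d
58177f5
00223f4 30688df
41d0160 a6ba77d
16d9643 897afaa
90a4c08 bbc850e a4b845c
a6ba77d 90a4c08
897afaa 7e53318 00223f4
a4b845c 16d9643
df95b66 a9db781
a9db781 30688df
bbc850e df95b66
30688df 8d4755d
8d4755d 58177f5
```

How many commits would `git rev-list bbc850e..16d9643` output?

Reachable from 16d9643: {00223f4, 16d9643, 30688df, 58177f5, 7e53318, 897afaa, 8d4755d}.
Reachable from bbc850e: {30688df, 58177f5, 8d4755d, a9db781, bbc850e, df95b66}.
In 16d9643's history but not bbc850e's: {00223f4, 16d9643, 7e53318, 897afaa} — 4 commits.

4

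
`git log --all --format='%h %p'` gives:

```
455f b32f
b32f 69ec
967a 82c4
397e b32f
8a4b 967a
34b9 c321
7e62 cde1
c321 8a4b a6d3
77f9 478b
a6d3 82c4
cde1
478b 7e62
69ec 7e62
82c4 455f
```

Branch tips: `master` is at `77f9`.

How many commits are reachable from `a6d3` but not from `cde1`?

6

Reachable from a6d3: {455f, 69ec, 7e62, 82c4, a6d3, b32f, cde1}.
Reachable from cde1: {cde1}.
In a6d3's history but not cde1's: {455f, 69ec, 7e62, 82c4, a6d3, b32f} — 6 commits.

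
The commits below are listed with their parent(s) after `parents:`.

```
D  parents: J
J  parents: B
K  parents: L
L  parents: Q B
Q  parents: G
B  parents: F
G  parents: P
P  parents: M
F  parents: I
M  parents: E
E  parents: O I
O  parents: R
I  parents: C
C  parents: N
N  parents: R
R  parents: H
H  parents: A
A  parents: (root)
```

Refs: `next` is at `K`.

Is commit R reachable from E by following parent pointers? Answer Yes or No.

Yes

Ancestors of E (commits reachable by following parents): {A, C, E, H, I, N, O, R}.
R is in that set, so it is an ancestor of E.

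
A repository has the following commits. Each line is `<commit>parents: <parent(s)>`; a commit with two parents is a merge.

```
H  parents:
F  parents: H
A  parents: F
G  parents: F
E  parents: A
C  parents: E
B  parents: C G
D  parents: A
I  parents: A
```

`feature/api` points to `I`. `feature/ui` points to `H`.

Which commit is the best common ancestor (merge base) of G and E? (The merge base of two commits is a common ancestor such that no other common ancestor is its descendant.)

F

Ancestors of G: {F, G, H}.
Ancestors of E: {A, E, F, H}.
Common ancestors: {F, H}.
Among these, F is not an ancestor of any other common ancestor — it is the merge base.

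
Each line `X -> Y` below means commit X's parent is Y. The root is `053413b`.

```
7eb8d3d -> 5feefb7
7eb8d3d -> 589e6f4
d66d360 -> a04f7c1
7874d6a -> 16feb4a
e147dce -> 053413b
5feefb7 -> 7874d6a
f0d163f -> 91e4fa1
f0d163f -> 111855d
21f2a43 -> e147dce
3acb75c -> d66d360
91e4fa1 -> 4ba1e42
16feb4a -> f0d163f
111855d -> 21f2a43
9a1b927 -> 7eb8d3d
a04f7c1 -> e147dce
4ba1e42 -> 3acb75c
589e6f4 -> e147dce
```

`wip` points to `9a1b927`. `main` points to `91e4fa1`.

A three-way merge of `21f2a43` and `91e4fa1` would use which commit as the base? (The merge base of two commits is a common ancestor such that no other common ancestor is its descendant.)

Ancestors of 21f2a43: {053413b, 21f2a43, e147dce}.
Ancestors of 91e4fa1: {053413b, 3acb75c, 4ba1e42, 91e4fa1, a04f7c1, d66d360, e147dce}.
Common ancestors: {053413b, e147dce}.
Among these, e147dce is not an ancestor of any other common ancestor — it is the merge base.

e147dce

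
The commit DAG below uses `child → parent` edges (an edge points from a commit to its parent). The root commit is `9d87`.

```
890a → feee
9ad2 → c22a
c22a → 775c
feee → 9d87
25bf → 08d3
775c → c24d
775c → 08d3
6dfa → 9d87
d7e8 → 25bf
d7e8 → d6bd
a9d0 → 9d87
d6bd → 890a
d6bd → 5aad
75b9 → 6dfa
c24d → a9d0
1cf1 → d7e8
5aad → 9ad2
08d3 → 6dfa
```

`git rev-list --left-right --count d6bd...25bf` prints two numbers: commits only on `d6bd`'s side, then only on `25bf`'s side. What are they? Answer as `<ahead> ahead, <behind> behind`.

9 ahead, 1 behind

Reachable from d6bd: {08d3, 5aad, 6dfa, 775c, 890a, 9ad2, 9d87, a9d0, c22a, c24d, d6bd, feee}.
Reachable from 25bf: {08d3, 25bf, 6dfa, 9d87}.
Only in d6bd's history (ahead): {5aad, 775c, 890a, 9ad2, a9d0, c22a, c24d, d6bd, feee} — 9.
Only in 25bf's history (behind): {25bf} — 1.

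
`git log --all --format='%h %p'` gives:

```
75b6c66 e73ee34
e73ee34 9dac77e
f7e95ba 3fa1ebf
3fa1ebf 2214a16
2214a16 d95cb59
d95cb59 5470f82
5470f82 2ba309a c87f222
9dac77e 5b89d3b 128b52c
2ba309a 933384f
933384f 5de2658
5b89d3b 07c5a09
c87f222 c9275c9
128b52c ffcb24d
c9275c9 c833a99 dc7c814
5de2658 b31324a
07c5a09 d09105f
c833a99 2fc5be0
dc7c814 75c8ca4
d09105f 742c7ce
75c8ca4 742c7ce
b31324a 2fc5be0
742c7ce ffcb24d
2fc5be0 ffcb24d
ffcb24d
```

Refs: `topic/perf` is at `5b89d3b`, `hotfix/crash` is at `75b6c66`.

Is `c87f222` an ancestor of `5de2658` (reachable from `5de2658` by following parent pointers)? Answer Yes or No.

Ancestors of 5de2658: {2fc5be0, 5de2658, b31324a, ffcb24d}.
c87f222 is not in that set, so it is not an ancestor of 5de2658.

No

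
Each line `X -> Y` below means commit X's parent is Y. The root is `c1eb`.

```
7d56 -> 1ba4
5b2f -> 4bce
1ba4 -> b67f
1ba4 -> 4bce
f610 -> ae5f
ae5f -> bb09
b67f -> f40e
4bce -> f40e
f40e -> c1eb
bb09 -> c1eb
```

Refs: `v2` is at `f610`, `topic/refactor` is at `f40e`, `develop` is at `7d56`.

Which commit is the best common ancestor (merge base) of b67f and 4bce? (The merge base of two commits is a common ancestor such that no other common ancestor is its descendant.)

Ancestors of b67f: {b67f, c1eb, f40e}.
Ancestors of 4bce: {4bce, c1eb, f40e}.
Common ancestors: {c1eb, f40e}.
Among these, f40e is not an ancestor of any other common ancestor — it is the merge base.

f40e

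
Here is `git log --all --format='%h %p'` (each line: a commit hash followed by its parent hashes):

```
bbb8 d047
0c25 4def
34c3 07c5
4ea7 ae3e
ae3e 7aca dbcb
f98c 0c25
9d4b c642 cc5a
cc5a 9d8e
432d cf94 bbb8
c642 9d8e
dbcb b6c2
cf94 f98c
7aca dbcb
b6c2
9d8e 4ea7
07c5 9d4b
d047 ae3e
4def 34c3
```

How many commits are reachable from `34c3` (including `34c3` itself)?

Walking parent pointers from 34c3: reachable set = {07c5, 34c3, 4ea7, 7aca, 9d4b, 9d8e, ae3e, b6c2, c642, cc5a, dbcb}.
That is 11 commits.

11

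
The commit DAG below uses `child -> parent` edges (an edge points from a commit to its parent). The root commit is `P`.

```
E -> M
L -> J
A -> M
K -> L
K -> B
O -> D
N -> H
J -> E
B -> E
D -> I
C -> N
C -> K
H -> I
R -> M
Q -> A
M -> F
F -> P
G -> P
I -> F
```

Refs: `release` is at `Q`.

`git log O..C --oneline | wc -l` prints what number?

9

Reachable from C: {B, C, E, F, H, I, J, K, L, M, N, P}.
Reachable from O: {D, F, I, O, P}.
In C's history but not O's: {B, C, E, H, J, K, L, M, N} — 9 commits.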